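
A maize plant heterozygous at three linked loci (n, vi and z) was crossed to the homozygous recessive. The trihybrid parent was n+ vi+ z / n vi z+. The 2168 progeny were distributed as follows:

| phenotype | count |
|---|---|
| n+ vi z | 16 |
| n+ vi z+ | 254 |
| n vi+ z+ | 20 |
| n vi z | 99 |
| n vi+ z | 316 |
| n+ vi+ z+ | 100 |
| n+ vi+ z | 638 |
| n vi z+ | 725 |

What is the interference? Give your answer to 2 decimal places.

0.45

The two rarest classes, n+ vi z and n vi+ z+, are the double crossovers. Comparing them with the parentals, only the vi allele has switched, so vi is the middle locus and the order is n – vi – z.
n–vi: (570 + 36)/2168 = 0.2795; vi–z: (199 + 36)/2168 = 0.1084.
Expected DCO frequency = 0.2795 × 0.1084 ≈ 0.03030; observed = 36/2168 ≈ 0.01661.
Coefficient of coincidence = 0.01661/0.03030 ≈ 0.55; interference = 1 − 0.55 = 0.45.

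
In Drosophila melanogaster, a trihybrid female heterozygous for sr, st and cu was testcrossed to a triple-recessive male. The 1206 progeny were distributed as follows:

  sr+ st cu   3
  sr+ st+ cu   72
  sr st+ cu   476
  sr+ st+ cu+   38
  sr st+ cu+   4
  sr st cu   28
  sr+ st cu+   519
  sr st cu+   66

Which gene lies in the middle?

cu

The two most frequent reciprocal classes, sr st+ cu and sr+ st cu+, are the parental types, so the F1 was sr st+ cu / sr+ st cu+.
The two rarest classes, sr st+ cu+ and sr+ st cu, are the double crossovers. Comparing them with the parentals, only the cu allele has switched, so cu is the middle locus and the order is st – cu – sr.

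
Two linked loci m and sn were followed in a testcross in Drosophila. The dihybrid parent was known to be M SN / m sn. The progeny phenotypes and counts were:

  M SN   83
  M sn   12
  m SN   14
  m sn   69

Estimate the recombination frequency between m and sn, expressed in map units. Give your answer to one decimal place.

The recombinant classes are M sn and m SN: 12 + 14 = 26.
Recombination frequency = 26/178 = 0.1461 ≈ 14.6%, i.e. 14.6 map units.

14.6 map units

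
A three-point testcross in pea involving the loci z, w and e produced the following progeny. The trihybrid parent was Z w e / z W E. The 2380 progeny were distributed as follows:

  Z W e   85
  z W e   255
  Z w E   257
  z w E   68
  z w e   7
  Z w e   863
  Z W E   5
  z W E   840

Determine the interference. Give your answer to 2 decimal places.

0.67

The two rarest classes, z w e and Z W E, are the double crossovers. Comparing them with the parentals, only the z allele has switched, so z is the middle locus and the order is e – z – w.
e–z: (512 + 12)/2380 = 0.2202; z–w: (153 + 12)/2380 = 0.0693.
Expected DCO frequency = 0.2202 × 0.0693 ≈ 0.01526; observed = 12/2380 ≈ 0.00504.
Coefficient of coincidence = 0.00504/0.01526 ≈ 0.33; interference = 1 − 0.33 = 0.67.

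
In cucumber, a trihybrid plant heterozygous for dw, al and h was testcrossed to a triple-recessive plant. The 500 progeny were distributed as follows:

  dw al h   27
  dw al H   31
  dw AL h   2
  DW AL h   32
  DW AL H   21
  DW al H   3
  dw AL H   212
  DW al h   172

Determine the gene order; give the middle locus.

h

The two most frequent reciprocal classes, DW al h and dw AL H, are the parental types, so the F1 was DW al h / dw AL H.
The two rarest classes, DW al H and dw AL h, are the double crossovers. Comparing them with the parentals, only the h allele has switched, so h is the middle locus and the order is dw – h – al.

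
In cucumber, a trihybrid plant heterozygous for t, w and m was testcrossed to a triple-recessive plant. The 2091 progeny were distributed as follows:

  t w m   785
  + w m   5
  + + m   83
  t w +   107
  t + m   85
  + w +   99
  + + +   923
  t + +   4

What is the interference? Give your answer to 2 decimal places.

The two most frequent reciprocal classes, + + + and t w m, are the parental types, so the F1 was + + + / t w m.
The two rarest classes, t + + and + w m, are the double crossovers. Comparing them with the parentals, only the t allele has switched, so t is the middle locus and the order is m – t – w.
m–t: (190 + 9)/2091 = 0.0952; t–w: (184 + 9)/2091 = 0.0923.
Expected DCO frequency = 0.0952 × 0.0923 ≈ 0.00879; observed = 9/2091 ≈ 0.00430.
Coefficient of coincidence = 0.00430/0.00879 ≈ 0.49; interference = 1 − 0.49 = 0.51.

0.51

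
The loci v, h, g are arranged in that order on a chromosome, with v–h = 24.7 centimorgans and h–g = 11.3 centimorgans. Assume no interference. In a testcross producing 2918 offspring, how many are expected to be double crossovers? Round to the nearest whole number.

81

Map distances give recombination frequencies of 0.247 and 0.113 for the two intervals.
With no interference, expected double-crossover frequency = 0.247 × 0.113 = 0.02791.
Expected number = 0.02791 × 2918 = 81.44 ≈ 81.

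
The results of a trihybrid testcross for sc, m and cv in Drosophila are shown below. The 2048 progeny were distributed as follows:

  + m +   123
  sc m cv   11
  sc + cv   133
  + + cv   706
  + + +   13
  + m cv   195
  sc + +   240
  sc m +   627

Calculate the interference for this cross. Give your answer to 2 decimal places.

The two most frequent reciprocal classes, sc m + and + + cv, are the parental types, so the F1 was sc m + / + + cv.
The two rarest classes, sc m cv and + + +, are the double crossovers. Comparing them with the parentals, only the cv allele has switched, so cv is the middle locus and the order is sc – cv – m.
sc–cv: (256 + 24)/2048 = 0.1367; cv–m: (435 + 24)/2048 = 0.2241.
Expected DCO frequency = 0.1367 × 0.2241 ≈ 0.03063; observed = 24/2048 ≈ 0.01172.
Coefficient of coincidence = 0.01172/0.03063 ≈ 0.38; interference = 1 − 0.38 = 0.62.

0.62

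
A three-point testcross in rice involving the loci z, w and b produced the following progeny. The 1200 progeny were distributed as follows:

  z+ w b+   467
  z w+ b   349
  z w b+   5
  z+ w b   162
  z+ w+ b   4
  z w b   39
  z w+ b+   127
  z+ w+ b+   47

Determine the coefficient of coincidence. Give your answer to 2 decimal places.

The two most frequent reciprocal classes, z w+ b and z+ w b+, are the parental types, so the F1 was z w+ b / z+ w b+.
The two rarest classes, z+ w+ b and z w b+, are the double crossovers. Comparing them with the parentals, only the z allele has switched, so z is the middle locus and the order is w – z – b.
w–z: (86 + 9)/1200 = 0.0792; z–b: (289 + 9)/1200 = 0.2483.
Expected DCO frequency = 0.0792 × 0.2483 ≈ 0.01967; observed = 9/1200 ≈ 0.00750.
Coefficient of coincidence = 0.00750/0.01967 ≈ 0.38.

0.38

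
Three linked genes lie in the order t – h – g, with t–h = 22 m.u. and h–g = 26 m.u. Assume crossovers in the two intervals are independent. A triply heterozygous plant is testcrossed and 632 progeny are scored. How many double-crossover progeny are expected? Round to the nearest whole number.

Map distances give recombination frequencies of 0.220 and 0.260 for the two intervals.
With no interference, expected double-crossover frequency = 0.220 × 0.260 = 0.05720.
Expected number = 0.05720 × 632 = 36.15 ≈ 36.

36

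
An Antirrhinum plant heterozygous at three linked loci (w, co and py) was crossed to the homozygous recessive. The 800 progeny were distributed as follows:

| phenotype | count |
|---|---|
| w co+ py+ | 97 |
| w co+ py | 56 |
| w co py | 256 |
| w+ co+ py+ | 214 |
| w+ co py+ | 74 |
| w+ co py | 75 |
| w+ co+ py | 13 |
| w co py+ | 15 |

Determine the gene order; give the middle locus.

py

The two most frequent reciprocal classes, w co py and w+ co+ py+, are the parental types, so the F1 was w co py / w+ co+ py+.
The two rarest classes, w co py+ and w+ co+ py, are the double crossovers. Comparing them with the parentals, only the py allele has switched, so py is the middle locus and the order is w – py – co.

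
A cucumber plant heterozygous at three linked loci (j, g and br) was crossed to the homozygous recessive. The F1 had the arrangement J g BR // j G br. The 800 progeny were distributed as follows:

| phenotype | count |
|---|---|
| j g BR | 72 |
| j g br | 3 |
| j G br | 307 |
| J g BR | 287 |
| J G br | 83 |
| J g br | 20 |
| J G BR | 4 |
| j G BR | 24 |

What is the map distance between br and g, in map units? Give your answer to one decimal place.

6.4 map units

The two rarest classes, J G BR and j g br, are the double crossovers. Comparing them with the parentals, only the g allele has switched, so g is the middle locus and the order is j – g – br.
Crossovers in the g–br interval produce the single-crossover classes J g br and j G BR (20 + 24 = 44) plus the double crossovers (7).
RF(g–br) = (44 + 7) / 800 = 51/800 = 0.0638 → 6.4 map units.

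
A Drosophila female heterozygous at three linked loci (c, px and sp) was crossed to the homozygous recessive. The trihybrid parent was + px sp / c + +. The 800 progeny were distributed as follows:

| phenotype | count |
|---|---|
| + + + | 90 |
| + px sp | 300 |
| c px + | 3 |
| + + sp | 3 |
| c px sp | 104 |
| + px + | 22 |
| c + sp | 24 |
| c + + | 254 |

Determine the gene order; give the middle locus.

The two rarest classes, + + sp and c px +, are the double crossovers. Comparing them with the parentals, only the px allele has switched, so px is the middle locus and the order is sp – px – c.

px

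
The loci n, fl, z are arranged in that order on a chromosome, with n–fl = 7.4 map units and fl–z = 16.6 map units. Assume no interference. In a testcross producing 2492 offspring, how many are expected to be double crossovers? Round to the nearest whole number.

31

Map distances give recombination frequencies of 0.074 and 0.166 for the two intervals.
With no interference, expected double-crossover frequency = 0.074 × 0.166 = 0.01228.
Expected number = 0.01228 × 2492 = 30.61 ≈ 31.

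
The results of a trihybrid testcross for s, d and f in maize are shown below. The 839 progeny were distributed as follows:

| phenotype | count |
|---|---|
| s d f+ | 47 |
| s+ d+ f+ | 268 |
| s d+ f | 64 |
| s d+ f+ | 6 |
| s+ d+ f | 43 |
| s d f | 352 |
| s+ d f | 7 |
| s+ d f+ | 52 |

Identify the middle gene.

s

The two most frequent reciprocal classes, s d f and s+ d+ f+, are the parental types, so the F1 was s d f / s+ d+ f+.
The two rarest classes, s+ d f and s d+ f+, are the double crossovers. Comparing them with the parentals, only the s allele has switched, so s is the middle locus and the order is d – s – f.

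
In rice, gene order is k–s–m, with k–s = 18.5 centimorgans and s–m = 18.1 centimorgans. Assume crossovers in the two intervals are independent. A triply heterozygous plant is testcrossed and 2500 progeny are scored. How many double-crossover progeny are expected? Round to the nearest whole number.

84

Map distances give recombination frequencies of 0.185 and 0.181 for the two intervals.
With no interference, expected double-crossover frequency = 0.185 × 0.181 = 0.03349.
Expected number = 0.03349 × 2500 = 83.71 ≈ 84.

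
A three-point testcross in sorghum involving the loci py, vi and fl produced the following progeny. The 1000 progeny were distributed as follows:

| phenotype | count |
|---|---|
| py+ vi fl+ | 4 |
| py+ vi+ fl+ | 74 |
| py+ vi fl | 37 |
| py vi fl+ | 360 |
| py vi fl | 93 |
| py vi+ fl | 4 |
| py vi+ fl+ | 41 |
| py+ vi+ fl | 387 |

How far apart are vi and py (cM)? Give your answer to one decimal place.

The two most frequent reciprocal classes, py+ vi+ fl and py vi fl+, are the parental types, so the F1 was py+ vi+ fl / py vi fl+.
The two rarest classes, py vi+ fl and py+ vi fl+, are the double crossovers. Comparing them with the parentals, only the py allele has switched, so py is the middle locus and the order is vi – py – fl.
Crossovers in the vi–py interval produce the single-crossover classes py+ vi fl and py vi+ fl+ (37 + 41 = 78) plus the double crossovers (8).
RF(vi–py) = (78 + 8) / 1000 = 86/1000 = 0.0860 → 8.6 cM.

8.6 cM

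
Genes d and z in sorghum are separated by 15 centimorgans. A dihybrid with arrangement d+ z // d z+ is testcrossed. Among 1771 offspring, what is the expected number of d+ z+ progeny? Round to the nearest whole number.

133

A map distance of 15 centimorgans corresponds to a recombination frequency of 0.150.
The F1 is d+ z / d z+, so d+ z+ is a recombinant gamete class with expected frequency r/2 = 0.150/2 = 0.0750.
Expected number = 0.0750 × 1771 = 132.82 ≈ 133.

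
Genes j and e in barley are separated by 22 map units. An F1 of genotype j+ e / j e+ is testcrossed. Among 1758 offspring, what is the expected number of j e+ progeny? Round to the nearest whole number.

A map distance of 22 map units corresponds to a recombination frequency of 0.220.
The F1 is j+ e / j e+, so j e+ is a parental gamete class with expected frequency (1 − r)/2 = 0.780/2 = 0.3900.
Expected number = 0.3900 × 1758 = 685.62 ≈ 686.

686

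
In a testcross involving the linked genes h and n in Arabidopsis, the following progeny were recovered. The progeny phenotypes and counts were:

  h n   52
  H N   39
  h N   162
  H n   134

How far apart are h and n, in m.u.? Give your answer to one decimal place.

23.5 m.u.

The two most frequent classes, H n (134) and h N (162), are the parental types, so the F1 was H n / h N.
The recombinant classes are H N and h n: 39 + 52 = 91.
Recombination frequency = 91/387 = 0.2351 ≈ 23.5%, i.e. 23.5 m.u.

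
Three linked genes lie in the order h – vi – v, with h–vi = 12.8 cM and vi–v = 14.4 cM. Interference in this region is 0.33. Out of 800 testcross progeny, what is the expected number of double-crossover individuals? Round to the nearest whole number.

Map distances give recombination frequencies of 0.128 and 0.144 for the two intervals.
With interference 0.33 (so coincidence = 0.67), expected double-crossover frequency = 0.128 × 0.144 × 0.67 = 0.01235.
Expected number = 0.01235 × 800 = 9.88 ≈ 10.

10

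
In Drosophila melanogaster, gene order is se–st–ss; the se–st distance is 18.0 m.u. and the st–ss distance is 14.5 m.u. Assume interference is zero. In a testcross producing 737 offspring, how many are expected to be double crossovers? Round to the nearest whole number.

Map distances give recombination frequencies of 0.180 and 0.145 for the two intervals.
With no interference, expected double-crossover frequency = 0.180 × 0.145 = 0.02610.
Expected number = 0.02610 × 737 = 19.24 ≈ 19.

19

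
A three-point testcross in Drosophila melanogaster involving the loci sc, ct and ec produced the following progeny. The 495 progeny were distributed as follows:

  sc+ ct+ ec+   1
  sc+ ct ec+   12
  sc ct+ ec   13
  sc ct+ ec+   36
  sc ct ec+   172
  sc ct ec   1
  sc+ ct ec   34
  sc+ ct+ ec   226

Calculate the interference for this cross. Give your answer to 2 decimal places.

0.49

The two most frequent reciprocal classes, sc+ ct+ ec and sc ct ec+, are the parental types, so the F1 was sc+ ct+ ec / sc ct ec+.
The two rarest classes, sc+ ct+ ec+ and sc ct ec, are the double crossovers. Comparing them with the parentals, only the ec allele has switched, so ec is the middle locus and the order is sc – ec – ct.
sc–ec: (25 + 2)/495 = 0.0545; ec–ct: (70 + 2)/495 = 0.1455.
Expected DCO frequency = 0.0545 × 0.1455 ≈ 0.00793; observed = 2/495 ≈ 0.00404.
Coefficient of coincidence = 0.00404/0.00793 ≈ 0.51; interference = 1 − 0.51 = 0.49.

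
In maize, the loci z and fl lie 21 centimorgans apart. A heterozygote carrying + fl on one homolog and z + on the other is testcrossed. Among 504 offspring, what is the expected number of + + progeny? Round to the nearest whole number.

53

A map distance of 21 centimorgans corresponds to a recombination frequency of 0.210.
The F1 is + fl / z +, so + + is a recombinant gamete class with expected frequency r/2 = 0.210/2 = 0.1050.
Expected number = 0.1050 × 504 = 52.92 ≈ 53.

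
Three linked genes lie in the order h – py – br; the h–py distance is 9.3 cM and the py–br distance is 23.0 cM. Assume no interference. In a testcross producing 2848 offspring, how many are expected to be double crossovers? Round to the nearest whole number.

Map distances give recombination frequencies of 0.093 and 0.230 for the two intervals.
With no interference, expected double-crossover frequency = 0.093 × 0.230 = 0.02139.
Expected number = 0.02139 × 2848 = 60.92 ≈ 61.

61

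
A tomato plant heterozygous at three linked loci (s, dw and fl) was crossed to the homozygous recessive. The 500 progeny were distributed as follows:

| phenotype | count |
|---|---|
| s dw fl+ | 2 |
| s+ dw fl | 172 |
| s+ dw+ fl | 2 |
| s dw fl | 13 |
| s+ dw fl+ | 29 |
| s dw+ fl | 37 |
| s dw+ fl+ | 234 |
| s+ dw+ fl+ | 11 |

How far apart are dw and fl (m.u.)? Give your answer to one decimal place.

14.0 m.u.

The two most frequent reciprocal classes, s dw+ fl+ and s+ dw fl, are the parental types, so the F1 was s dw+ fl+ / s+ dw fl.
The two rarest classes, s dw fl+ and s+ dw+ fl, are the double crossovers. Comparing them with the parentals, only the dw allele has switched, so dw is the middle locus and the order is fl – dw – s.
Crossovers in the fl–dw interval produce the single-crossover classes s dw+ fl and s+ dw fl+ (37 + 29 = 66) plus the double crossovers (4).
RF(fl–dw) = (66 + 4) / 500 = 70/500 = 0.1400 → 14.0 m.u.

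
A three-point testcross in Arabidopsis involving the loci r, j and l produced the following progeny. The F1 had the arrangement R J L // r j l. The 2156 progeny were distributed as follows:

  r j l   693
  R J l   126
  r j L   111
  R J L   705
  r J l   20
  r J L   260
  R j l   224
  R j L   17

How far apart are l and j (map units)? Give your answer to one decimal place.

12.7 map units

The two rarest classes, R j L and r J l, are the double crossovers. Comparing them with the parentals, only the j allele has switched, so j is the middle locus and the order is r – j – l.
Crossovers in the j–l interval produce the single-crossover classes R J l and r j L (126 + 111 = 237) plus the double crossovers (37).
RF(j–l) = (237 + 37) / 2156 = 274/2156 = 0.1271 → 12.7 map units.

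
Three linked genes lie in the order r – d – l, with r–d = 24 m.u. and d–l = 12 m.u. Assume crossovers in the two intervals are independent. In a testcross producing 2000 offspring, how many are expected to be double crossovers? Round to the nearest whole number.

Map distances give recombination frequencies of 0.240 and 0.120 for the two intervals.
With no interference, expected double-crossover frequency = 0.240 × 0.120 = 0.02880.
Expected number = 0.02880 × 2000 = 57.60 ≈ 58.

58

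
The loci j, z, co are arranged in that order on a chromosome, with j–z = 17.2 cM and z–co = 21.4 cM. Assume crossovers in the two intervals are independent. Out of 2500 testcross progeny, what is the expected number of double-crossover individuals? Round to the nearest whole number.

Map distances give recombination frequencies of 0.172 and 0.214 for the two intervals.
With no interference, expected double-crossover frequency = 0.172 × 0.214 = 0.03681.
Expected number = 0.03681 × 2500 = 92.02 ≈ 92.

92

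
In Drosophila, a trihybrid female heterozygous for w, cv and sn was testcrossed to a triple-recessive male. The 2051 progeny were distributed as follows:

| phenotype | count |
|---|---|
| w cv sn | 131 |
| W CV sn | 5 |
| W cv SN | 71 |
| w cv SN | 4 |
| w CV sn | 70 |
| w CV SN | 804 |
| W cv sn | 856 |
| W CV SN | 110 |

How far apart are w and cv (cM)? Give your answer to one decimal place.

12.2 cM

The two most frequent reciprocal classes, W cv sn and w CV SN, are the parental types, so the F1 was W cv sn / w CV SN.
The two rarest classes, W CV sn and w cv SN, are the double crossovers. Comparing them with the parentals, only the cv allele has switched, so cv is the middle locus and the order is sn – cv – w.
Crossovers in the cv–w interval produce the single-crossover classes w cv sn and W CV SN (131 + 110 = 241) plus the double crossovers (9).
RF(cv–w) = (241 + 9) / 2051 = 250/2051 = 0.1219 → 12.2 cM.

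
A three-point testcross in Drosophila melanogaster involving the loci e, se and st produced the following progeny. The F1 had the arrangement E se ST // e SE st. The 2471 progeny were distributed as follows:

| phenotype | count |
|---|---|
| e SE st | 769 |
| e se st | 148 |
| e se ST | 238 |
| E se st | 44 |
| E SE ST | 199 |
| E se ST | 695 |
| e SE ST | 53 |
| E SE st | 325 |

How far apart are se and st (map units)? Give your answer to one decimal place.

The two rarest classes, E se st and e SE ST, are the double crossovers. Comparing them with the parentals, only the st allele has switched, so st is the middle locus and the order is se – st – e.
Crossovers in the se–st interval produce the single-crossover classes E SE ST and e se st (199 + 148 = 347) plus the double crossovers (97).
RF(se–st) = (347 + 97) / 2471 = 444/2471 = 0.1797 → 18.0 map units.

18.0 map units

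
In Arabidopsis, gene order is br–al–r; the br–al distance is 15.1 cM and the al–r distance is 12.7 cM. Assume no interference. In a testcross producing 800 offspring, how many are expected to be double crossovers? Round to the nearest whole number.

Map distances give recombination frequencies of 0.151 and 0.127 for the two intervals.
With no interference, expected double-crossover frequency = 0.151 × 0.127 = 0.01918.
Expected number = 0.01918 × 800 = 15.34 ≈ 15.

15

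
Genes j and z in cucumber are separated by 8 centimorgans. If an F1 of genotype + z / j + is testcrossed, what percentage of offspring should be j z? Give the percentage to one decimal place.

4.0%

A map distance of 8 centimorgans corresponds to a recombination frequency of 0.080.
The F1 is + z / j +, so j z is a recombinant gamete class with expected frequency r/2 = 0.080/2 = 0.0400.
That is 0.0400 = 4.0% of the progeny.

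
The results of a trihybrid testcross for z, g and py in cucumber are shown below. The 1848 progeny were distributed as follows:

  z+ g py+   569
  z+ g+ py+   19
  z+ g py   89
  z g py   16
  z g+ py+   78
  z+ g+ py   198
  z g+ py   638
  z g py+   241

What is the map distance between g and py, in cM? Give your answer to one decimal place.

10.9 cM

The two most frequent reciprocal classes, z+ g py+ and z g+ py, are the parental types, so the F1 was z+ g py+ / z g+ py.
The two rarest classes, z+ g+ py+ and z g py, are the double crossovers. Comparing them with the parentals, only the g allele has switched, so g is the middle locus and the order is z – g – py.
Crossovers in the g–py interval produce the single-crossover classes z+ g py and z g+ py+ (89 + 78 = 167) plus the double crossovers (35).
RF(g–py) = (167 + 35) / 1848 = 202/1848 = 0.1093 → 10.9 cM.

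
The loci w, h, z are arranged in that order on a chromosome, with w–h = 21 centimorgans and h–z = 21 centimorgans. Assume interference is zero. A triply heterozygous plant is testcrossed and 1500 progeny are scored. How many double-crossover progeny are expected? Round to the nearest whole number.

Map distances give recombination frequencies of 0.210 and 0.210 for the two intervals.
With no interference, expected double-crossover frequency = 0.210 × 0.210 = 0.04410.
Expected number = 0.04410 × 1500 = 66.15 ≈ 66.

66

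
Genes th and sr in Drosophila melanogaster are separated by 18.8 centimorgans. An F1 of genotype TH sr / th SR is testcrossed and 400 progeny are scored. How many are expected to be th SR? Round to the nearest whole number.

A map distance of 18.8 centimorgans corresponds to a recombination frequency of 0.188.
The F1 is TH sr / th SR, so th SR is a parental gamete class with expected frequency (1 − r)/2 = 0.812/2 = 0.4060.
Expected number = 0.4060 × 400 = 162.40 ≈ 162.

162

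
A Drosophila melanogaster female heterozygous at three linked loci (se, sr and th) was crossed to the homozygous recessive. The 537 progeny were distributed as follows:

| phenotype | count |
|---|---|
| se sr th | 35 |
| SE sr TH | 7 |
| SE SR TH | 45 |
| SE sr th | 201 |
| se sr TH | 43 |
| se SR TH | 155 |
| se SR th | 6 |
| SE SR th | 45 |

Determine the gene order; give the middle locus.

The two most frequent reciprocal classes, se SR TH and SE sr th, are the parental types, so the F1 was se SR TH / SE sr th.
The two rarest classes, se SR th and SE sr TH, are the double crossovers. Comparing them with the parentals, only the th allele has switched, so th is the middle locus and the order is sr – th – se.

th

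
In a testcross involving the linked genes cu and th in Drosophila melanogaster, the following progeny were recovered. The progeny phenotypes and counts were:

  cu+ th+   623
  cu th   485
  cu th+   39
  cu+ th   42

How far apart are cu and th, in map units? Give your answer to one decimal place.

The two most frequent classes, cu+ th+ (623) and cu th (485), are the parental types, so the F1 was cu+ th+ / cu th.
The recombinant classes are cu+ th and cu th+: 42 + 39 = 81.
Recombination frequency = 81/1189 = 0.0681 ≈ 6.8%, i.e. 6.8 map units.

6.8 map units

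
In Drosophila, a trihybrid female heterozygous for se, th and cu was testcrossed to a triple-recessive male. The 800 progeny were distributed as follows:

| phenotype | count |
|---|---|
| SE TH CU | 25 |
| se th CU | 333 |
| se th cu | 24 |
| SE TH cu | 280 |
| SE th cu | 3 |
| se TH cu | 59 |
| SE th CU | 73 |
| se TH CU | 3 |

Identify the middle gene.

The two most frequent reciprocal classes, se th CU and SE TH cu, are the parental types, so the F1 was se th CU / SE TH cu.
The two rarest classes, se TH CU and SE th cu, are the double crossovers. Comparing them with the parentals, only the th allele has switched, so th is the middle locus and the order is se – th – cu.

th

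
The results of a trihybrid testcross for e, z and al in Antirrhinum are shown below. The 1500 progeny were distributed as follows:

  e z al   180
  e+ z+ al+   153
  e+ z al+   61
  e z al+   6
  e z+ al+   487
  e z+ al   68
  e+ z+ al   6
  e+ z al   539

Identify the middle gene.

z

The two most frequent reciprocal classes, e z+ al+ and e+ z al, are the parental types, so the F1 was e z+ al+ / e+ z al.
The two rarest classes, e z al+ and e+ z+ al, are the double crossovers. Comparing them with the parentals, only the z allele has switched, so z is the middle locus and the order is al – z – e.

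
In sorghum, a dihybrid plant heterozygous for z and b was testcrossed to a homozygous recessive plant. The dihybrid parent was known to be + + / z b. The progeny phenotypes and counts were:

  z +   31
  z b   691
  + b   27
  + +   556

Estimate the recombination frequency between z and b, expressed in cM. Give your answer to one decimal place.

The recombinant classes are + b and z +: 27 + 31 = 58.
Recombination frequency = 58/1305 = 0.0444 ≈ 4.4%, i.e. 4.4 cM.

4.4 cM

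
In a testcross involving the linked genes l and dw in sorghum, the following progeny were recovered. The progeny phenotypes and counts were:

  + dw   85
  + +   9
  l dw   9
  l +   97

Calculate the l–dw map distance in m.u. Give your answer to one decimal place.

9.0 m.u.

The two most frequent classes, + dw (85) and l + (97), are the parental types, so the F1 was + dw / l +.
The recombinant classes are + + and l dw: 9 + 9 = 18.
Recombination frequency = 18/200 = 0.0900 ≈ 9.0%, i.e. 9.0 m.u.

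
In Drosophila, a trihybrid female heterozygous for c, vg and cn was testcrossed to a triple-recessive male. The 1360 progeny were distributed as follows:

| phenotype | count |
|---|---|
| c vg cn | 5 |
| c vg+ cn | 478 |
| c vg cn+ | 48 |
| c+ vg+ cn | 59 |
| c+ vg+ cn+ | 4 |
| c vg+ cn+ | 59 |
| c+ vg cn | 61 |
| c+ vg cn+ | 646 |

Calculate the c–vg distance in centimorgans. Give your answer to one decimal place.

The two most frequent reciprocal classes, c+ vg cn+ and c vg+ cn, are the parental types, so the F1 was c+ vg cn+ / c vg+ cn.
The two rarest classes, c+ vg+ cn+ and c vg cn, are the double crossovers. Comparing them with the parentals, only the vg allele has switched, so vg is the middle locus and the order is cn – vg – c.
Crossovers in the vg–c interval produce the single-crossover classes c vg cn+ and c+ vg+ cn (48 + 59 = 107) plus the double crossovers (9).
RF(vg–c) = (107 + 9) / 1360 = 116/1360 = 0.0853 → 8.5 centimorgans.

8.5 centimorgans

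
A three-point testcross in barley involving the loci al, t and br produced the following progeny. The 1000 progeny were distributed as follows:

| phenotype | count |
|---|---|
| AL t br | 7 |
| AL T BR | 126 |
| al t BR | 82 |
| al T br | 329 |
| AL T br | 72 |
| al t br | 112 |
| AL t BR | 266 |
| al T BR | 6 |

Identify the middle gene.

The two most frequent reciprocal classes, AL t BR and al T br, are the parental types, so the F1 was AL t BR / al T br.
The two rarest classes, AL t br and al T BR, are the double crossovers. Comparing them with the parentals, only the br allele has switched, so br is the middle locus and the order is al – br – t.

br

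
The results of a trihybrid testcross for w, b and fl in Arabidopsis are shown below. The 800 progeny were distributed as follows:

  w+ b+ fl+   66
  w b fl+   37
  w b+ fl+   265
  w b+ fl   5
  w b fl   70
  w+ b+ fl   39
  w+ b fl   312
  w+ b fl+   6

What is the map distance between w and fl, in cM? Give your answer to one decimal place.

The two most frequent reciprocal classes, w b+ fl+ and w+ b fl, are the parental types, so the F1 was w b+ fl+ / w+ b fl.
The two rarest classes, w b+ fl and w+ b fl+, are the double crossovers. Comparing them with the parentals, only the fl allele has switched, so fl is the middle locus and the order is b – fl – w.
Crossovers in the fl–w interval produce the single-crossover classes w+ b+ fl+ and w b fl (66 + 70 = 136) plus the double crossovers (11).
RF(fl–w) = (136 + 11) / 800 = 147/800 = 0.1837 → 18.4 cM.

18.4 cM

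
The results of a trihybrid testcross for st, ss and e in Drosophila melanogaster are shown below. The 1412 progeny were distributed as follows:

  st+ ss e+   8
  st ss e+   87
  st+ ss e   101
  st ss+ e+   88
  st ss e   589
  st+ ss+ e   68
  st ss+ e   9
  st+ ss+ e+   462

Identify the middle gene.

ss

The two most frequent reciprocal classes, st ss e and st+ ss+ e+, are the parental types, so the F1 was st ss e / st+ ss+ e+.
The two rarest classes, st ss+ e and st+ ss e+, are the double crossovers. Comparing them with the parentals, only the ss allele has switched, so ss is the middle locus and the order is st – ss – e.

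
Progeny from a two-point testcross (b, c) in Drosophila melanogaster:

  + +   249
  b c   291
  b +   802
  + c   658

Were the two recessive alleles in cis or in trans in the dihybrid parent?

trans

The two most frequent classes are + c (658) and b + (802); these are the parental (non-recombinant) types.
So the F1 carried + c on one chromosome and b + on the other — the recessive alleles are on opposite chromosomes (trans / repulsion).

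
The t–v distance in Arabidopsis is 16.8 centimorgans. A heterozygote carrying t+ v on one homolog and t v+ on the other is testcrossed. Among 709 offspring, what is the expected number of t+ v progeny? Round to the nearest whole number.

295

A map distance of 16.8 centimorgans corresponds to a recombination frequency of 0.168.
The F1 is t+ v / t v+, so t+ v is a parental gamete class with expected frequency (1 − r)/2 = 0.832/2 = 0.4160.
Expected number = 0.4160 × 709 = 294.94 ≈ 295.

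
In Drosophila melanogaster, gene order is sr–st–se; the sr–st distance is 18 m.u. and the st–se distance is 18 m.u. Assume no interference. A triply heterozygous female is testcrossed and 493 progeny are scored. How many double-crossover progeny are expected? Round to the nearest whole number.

Map distances give recombination frequencies of 0.180 and 0.180 for the two intervals.
With no interference, expected double-crossover frequency = 0.180 × 0.180 = 0.03240.
Expected number = 0.03240 × 493 = 15.97 ≈ 16.

16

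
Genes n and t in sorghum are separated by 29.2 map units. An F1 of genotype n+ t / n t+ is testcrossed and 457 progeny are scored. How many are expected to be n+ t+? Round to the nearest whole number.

67

A map distance of 29.2 map units corresponds to a recombination frequency of 0.292.
The F1 is n+ t / n t+, so n+ t+ is a recombinant gamete class with expected frequency r/2 = 0.292/2 = 0.1460.
Expected number = 0.1460 × 457 = 66.72 ≈ 67.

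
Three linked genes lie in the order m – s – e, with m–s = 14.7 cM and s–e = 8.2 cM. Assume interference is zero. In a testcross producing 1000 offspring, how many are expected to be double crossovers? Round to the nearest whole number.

Map distances give recombination frequencies of 0.147 and 0.082 for the two intervals.
With no interference, expected double-crossover frequency = 0.147 × 0.082 = 0.01205.
Expected number = 0.01205 × 1000 = 12.05 ≈ 12.

12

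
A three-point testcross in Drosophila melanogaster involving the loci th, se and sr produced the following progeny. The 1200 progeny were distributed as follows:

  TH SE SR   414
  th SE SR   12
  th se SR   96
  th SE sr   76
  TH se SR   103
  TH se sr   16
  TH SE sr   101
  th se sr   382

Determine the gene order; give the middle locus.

th

The two most frequent reciprocal classes, TH SE SR and th se sr, are the parental types, so the F1 was TH SE SR / th se sr.
The two rarest classes, th SE SR and TH se sr, are the double crossovers. Comparing them with the parentals, only the th allele has switched, so th is the middle locus and the order is sr – th – se.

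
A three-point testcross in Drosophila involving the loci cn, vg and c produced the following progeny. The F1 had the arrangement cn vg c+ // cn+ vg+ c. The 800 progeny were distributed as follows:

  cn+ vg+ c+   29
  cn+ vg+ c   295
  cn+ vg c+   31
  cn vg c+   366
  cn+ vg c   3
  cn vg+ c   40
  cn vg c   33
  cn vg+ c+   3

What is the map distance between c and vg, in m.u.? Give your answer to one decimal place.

8.5 m.u.

The two rarest classes, cn vg+ c+ and cn+ vg c, are the double crossovers. Comparing them with the parentals, only the vg allele has switched, so vg is the middle locus and the order is cn – vg – c.
Crossovers in the vg–c interval produce the single-crossover classes cn vg c and cn+ vg+ c+ (33 + 29 = 62) plus the double crossovers (6).
RF(vg–c) = (62 + 6) / 800 = 68/800 = 0.0850 → 8.5 m.u.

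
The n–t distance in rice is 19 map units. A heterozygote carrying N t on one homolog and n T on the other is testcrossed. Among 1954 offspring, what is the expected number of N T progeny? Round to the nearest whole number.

A map distance of 19 map units corresponds to a recombination frequency of 0.190.
The F1 is N t / n T, so N T is a recombinant gamete class with expected frequency r/2 = 0.190/2 = 0.0950.
Expected number = 0.0950 × 1954 = 185.63 ≈ 186.

186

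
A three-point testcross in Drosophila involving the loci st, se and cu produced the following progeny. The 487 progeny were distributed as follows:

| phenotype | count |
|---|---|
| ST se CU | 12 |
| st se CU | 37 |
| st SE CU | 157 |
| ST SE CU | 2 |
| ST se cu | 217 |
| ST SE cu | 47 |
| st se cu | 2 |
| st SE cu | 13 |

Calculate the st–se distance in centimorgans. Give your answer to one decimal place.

The two most frequent reciprocal classes, st SE CU and ST se cu, are the parental types, so the F1 was st SE CU / ST se cu.
The two rarest classes, ST SE CU and st se cu, are the double crossovers. Comparing them with the parentals, only the st allele has switched, so st is the middle locus and the order is cu – st – se.
Crossovers in the st–se interval produce the single-crossover classes st se CU and ST SE cu (37 + 47 = 84) plus the double crossovers (4).
RF(st–se) = (84 + 4) / 487 = 88/487 = 0.1807 → 18.1 centimorgans.

18.1 centimorgans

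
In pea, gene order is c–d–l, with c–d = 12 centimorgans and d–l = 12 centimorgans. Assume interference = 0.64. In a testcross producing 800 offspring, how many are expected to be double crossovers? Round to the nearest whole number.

Map distances give recombination frequencies of 0.120 and 0.120 for the two intervals.
With interference 0.64 (so coincidence = 0.36), expected double-crossover frequency = 0.120 × 0.120 × 0.36 = 0.00518.
Expected number = 0.00518 × 800 = 4.15 ≈ 4.

4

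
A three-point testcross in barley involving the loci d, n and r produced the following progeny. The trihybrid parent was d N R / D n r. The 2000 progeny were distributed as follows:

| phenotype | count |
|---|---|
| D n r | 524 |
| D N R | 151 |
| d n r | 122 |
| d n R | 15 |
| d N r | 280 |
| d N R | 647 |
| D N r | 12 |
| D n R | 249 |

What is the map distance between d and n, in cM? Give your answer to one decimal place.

15.0 cM

The two rarest classes, d n R and D N r, are the double crossovers. Comparing them with the parentals, only the n allele has switched, so n is the middle locus and the order is d – n – r.
Crossovers in the d–n interval produce the single-crossover classes D N R and d n r (151 + 122 = 273) plus the double crossovers (27).
RF(d–n) = (273 + 27) / 2000 = 300/2000 = 0.1500 → 15.0 cM.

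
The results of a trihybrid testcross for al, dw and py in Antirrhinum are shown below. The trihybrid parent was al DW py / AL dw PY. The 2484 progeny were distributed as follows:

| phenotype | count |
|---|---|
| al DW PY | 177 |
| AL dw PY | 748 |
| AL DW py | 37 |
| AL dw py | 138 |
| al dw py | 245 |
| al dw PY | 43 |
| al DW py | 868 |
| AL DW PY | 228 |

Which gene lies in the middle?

The two rarest classes, AL DW py and al dw PY, are the double crossovers. Comparing them with the parentals, only the al allele has switched, so al is the middle locus and the order is dw – al – py.

al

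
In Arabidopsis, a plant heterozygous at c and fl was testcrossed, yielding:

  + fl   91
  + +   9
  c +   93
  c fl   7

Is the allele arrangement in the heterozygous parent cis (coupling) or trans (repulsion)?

The two most frequent classes are + fl (91) and c + (93); these are the parental (non-recombinant) types.
So the F1 carried + fl on one chromosome and c + on the other — the recessive alleles are on opposite chromosomes (trans / repulsion).

trans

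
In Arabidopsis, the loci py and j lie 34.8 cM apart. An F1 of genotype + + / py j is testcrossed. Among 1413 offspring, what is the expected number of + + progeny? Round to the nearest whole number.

A map distance of 34.8 cM corresponds to a recombination frequency of 0.348.
The F1 is + + / py j, so + + is a parental gamete class with expected frequency (1 − r)/2 = 0.652/2 = 0.3260.
Expected number = 0.3260 × 1413 = 460.64 ≈ 461.

461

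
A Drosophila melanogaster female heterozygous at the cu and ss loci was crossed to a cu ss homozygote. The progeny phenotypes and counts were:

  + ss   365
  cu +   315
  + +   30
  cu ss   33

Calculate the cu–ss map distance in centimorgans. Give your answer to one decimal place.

8.5 centimorgans

The two most frequent classes, + ss (365) and cu + (315), are the parental types, so the F1 was + ss / cu +.
The recombinant classes are + + and cu ss: 30 + 33 = 63.
Recombination frequency = 63/743 = 0.0848 ≈ 8.5%, i.e. 8.5 centimorgans.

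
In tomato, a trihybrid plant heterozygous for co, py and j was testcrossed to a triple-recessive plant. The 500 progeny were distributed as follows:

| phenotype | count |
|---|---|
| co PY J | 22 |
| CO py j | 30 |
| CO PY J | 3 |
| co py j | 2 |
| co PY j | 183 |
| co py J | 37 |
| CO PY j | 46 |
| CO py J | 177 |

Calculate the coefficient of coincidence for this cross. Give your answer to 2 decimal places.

0.50

The two most frequent reciprocal classes, co PY j and CO py J, are the parental types, so the F1 was co PY j / CO py J.
The two rarest classes, co py j and CO PY J, are the double crossovers. Comparing them with the parentals, only the py allele has switched, so py is the middle locus and the order is j – py – co.
j–py: (52 + 5)/500 = 0.1140; py–co: (83 + 5)/500 = 0.1760.
Expected DCO frequency = 0.1140 × 0.1760 ≈ 0.02006; observed = 5/500 ≈ 0.01000.
Coefficient of coincidence = 0.01000/0.02006 ≈ 0.50.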